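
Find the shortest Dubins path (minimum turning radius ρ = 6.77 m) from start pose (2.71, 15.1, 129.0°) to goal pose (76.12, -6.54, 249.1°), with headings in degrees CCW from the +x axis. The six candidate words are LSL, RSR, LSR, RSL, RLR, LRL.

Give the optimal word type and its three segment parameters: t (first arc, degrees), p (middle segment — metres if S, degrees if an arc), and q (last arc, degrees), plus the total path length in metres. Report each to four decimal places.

Let ψ = atan2(Δy, Δx) = atan2(-21.64, 73.41) = -16.4246° be the start→goal bearing.
Normalize: d = |goal − start| / ρ = 76.533115/6.77 = 11.304744, α = (θ_start − ψ) mod 360° = 145.4246° = 2.538138 rad, β = (θ_goal − ψ) mod 360° = 265.5246° = 4.634279 rad.
Common terms: sin α = 0.567490, cos α = -0.823380, sin β = -0.996951, cos β = -0.078031, cos(α−β) = -0.501511, d² = 127.797231. Work in radians in the unit-radius frame; every candidate has L = ρ·(t + p + q).
LSL: p² = 2 + d² − 2cos(α−β) + 2d(sin α − sin β) = 166.171464; p = √p² = 12.890751; φ = atan2(cos β − cos α, d + sin α − sin β) = 0.057853 rad; t = (φ − α) mod 2π = 3.802900 rad, q = (β − φ) mod 2π = 4.576426 rad → L = 6.77·(3.802900 + 12.890751 + 4.576426) = 6.77·21.270077 = 143.998420 m
RSR: p² = 2 + d² − 2cos(α−β) + 2d(sin β − sin α) = 95.429040; p = √p² = 9.768779; φ = atan2(cos α − cos β, d − sin α + sin β) = -0.076373 rad; t = (α − φ) mod 2π = 2.614512 rad, q = (φ − β) mod 2π = 1.572533 rad → L = 6.77·(2.614512 + 9.768779 + 1.572533) = 6.77·13.955824 = 94.480927 m
LSR: p² = d² − 2 + 2cos(α−β) + 2d(sin α + sin β) = 115.084322; p = √p² = 10.727736; φ = atan2(−cos α − cos β, d + sin α + sin β) − atan2(−2, p) = 0.267014 rad; t = (φ − α) mod 2π = 4.012061 rad, q = (φ − β) mod 2π = 1.915920 rad → L = 6.77·(4.012061 + 10.727736 + 1.915920) = 6.77·16.655718 = 112.759208 m
RSL: p² = d² − 2 + 2cos(α−β) − 2d(sin α + sin β) = 134.504097; p = √p² = 11.597590; φ = atan2(cos α + cos β, d − sin α − sin β) − atan2(2, p) = -0.247439 rad; t = (α − φ) mod 2π = 2.785577 rad, q = (β − φ) mod 2π = 4.881717 rad → L = 6.77·(2.785577 + 11.597590 + 4.881717) = 6.77·19.264884 = 130.423265 m
RLR: c = (6 − d² + 2cos(α−β) + 2d(sin α − sin β))/8 = -10.928630, |c| > 1 → infeasible
LRL: c = (6 − d² + 2cos(α−β) − 2d(sin α − sin β))/8 = -19.771433, |c| > 1 → infeasible
Shortest: RSR with L = 94.480927 m ≈ 94.4809 m
Convert RSR to answer units (arcs ×180/π): t = 2.614512·180/π = 149.8005°, p = ρ·p = 6.77·9.768779 = 66.1346 m, q = 1.572533·180/π = 90.0995°, L = 94.4809 m.

RSR: t = 149.8005°, p = 66.1346 m, q = 90.0995°, L = 94.4809 m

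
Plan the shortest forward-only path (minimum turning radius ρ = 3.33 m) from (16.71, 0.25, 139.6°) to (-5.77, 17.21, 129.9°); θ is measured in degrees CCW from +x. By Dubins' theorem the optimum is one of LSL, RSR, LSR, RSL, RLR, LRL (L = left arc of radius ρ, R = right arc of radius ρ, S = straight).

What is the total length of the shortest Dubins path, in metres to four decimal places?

28.1669 m

Let ψ = atan2(Δy, Δx) = atan2(16.96, -22.48) = 142.9673° be the start→goal bearing.
Normalize: d = |goal − start| / ρ = 28.160114/3.33 = 8.456491, α = (θ_start − ψ) mod 360° = 356.6327° = 6.224414 rad, β = (θ_goal − ψ) mod 360° = 346.9327° = 6.055117 rad.
Common terms: sin α = -0.058737, cos α = 0.998273, sin β = -0.226096, cos β = 0.974105, cos(α−β) = 0.985703, d² = 71.512233. Work in radians in the unit-radius frame; every candidate has L = ρ·(t + p + q).
LSL: p² = 2 + d² − 2cos(α−β) + 2d(sin α − sin β) = 74.371361; p = √p² = 8.623883; φ = atan2(cos β − cos α, d + sin α − sin β) = -0.002803 rad; t = (φ − α) mod 2π = 0.055969 rad, q = (β − φ) mod 2π = 6.057920 rad → L = 3.33·(0.055969 + 8.623883 + 6.057920) = 3.33·14.737772 = 49.076779 m
RSR: p² = 2 + d² − 2cos(α−β) + 2d(sin β − sin α) = 68.710291; p = √p² = 8.289167; φ = atan2(cos α − cos β, d − sin α + sin β) = 0.002916 rad; t = (α − φ) mod 2π = 6.221499 rad, q = (φ − β) mod 2π = 0.230984 rad → L = 3.33·(6.221499 + 8.289167 + 0.230984) = 3.33·14.741649 = 49.089692 m
LSR: p² = d² − 2 + 2cos(α−β) + 2d(sin α + sin β) = 66.666263; p = √p² = 8.164941; φ = atan2(−cos α − cos β, d + sin α + sin β) − atan2(−2, p) = 0.003382 rad; t = (φ − α) mod 2π = 0.062153 rad, q = (φ − β) mod 2π = 0.231449 rad → L = 3.33·(0.062153 + 8.164941 + 0.231449) = 3.33·8.458543 = 28.166949 m
RSL: p² = d² − 2 + 2cos(α−β) − 2d(sin α + sin β) = 76.301017; p = √p² = 8.735045; φ = atan2(cos α + cos β, d − sin α − sin β) − atan2(2, p) = -0.003161 rad; t = (α − φ) mod 2π = 6.227575 rad, q = (β − φ) mod 2π = 6.058278 rad → L = 3.33·(6.227575 + 8.735045 + 6.058278) = 3.33·21.020899 = 69.999594 m
RLR: c = (6 − d² + 2cos(α−β) + 2d(sin α − sin β))/8 = -7.588786, |c| > 1 → infeasible
LRL: c = (6 − d² + 2cos(α−β) − 2d(sin α − sin β))/8 = -8.296420, |c| > 1 → infeasible
Shortest: LSR with L = 28.166949 m ≈ 28.1669 m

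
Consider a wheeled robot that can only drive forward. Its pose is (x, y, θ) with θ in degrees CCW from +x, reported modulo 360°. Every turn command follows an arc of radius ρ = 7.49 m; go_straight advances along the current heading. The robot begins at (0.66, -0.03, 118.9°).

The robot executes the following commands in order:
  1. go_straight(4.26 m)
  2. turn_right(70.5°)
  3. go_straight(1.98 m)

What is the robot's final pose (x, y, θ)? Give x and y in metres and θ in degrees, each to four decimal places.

(0.8720, 13.7727, 48.4000°)

set_pose: (x, y, θ) = (0.6600, -0.0300, 118.9000°), ρ = 7.49
go_straight(4.26): x += 4.26·cos θ, y += 4.26·sin θ → (-1.3988, 3.6995, 118.9000°)
turn_right(70.5°): centre at ρ to the right, rotate −70.5° → (-0.4426, 12.2921, 48.4000°)
go_straight(1.98): x += 1.98·cos θ, y += 1.98·sin θ → (0.8720, 13.7727, 48.4000°)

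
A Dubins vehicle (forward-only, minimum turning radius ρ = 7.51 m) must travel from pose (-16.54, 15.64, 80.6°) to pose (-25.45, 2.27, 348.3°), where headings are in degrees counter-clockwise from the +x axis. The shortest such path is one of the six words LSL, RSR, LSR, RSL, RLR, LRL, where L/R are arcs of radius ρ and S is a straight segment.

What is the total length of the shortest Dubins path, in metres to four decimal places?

42.3312 m

Let ψ = atan2(Δy, Δx) = atan2(-13.37, -8.91) = -123.6802° be the start→goal bearing.
Normalize: d = |goal − start| / ρ = 16.066891/7.51 = 2.139400, α = (θ_start − ψ) mod 360° = 204.2802° = 3.565362 rad, β = (θ_goal − ψ) mod 360° = 111.9802° = 1.954423 rad.
Common terms: sin α = -0.411199, cos α = -0.911546, sin β = 0.927313, cos β = -0.374286, cos(α−β) = -0.040132, d² = 4.577031. Work in radians in the unit-radius frame; every candidate has L = ρ·(t + p + q).
LSL: p² = 2 + d² − 2cos(α−β) + 2d(sin α − sin β) = 0.930068; p = √p² = 0.964401; φ = atan2(cos β − cos α, d + sin α − sin β) = 0.590880 rad; t = (φ − α) mod 2π = 3.308704 rad, q = (β − φ) mod 2π = 1.363543 rad → L = 7.51·(3.308704 + 0.964401 + 1.363543) = 7.51·5.636647 = 42.331219 m
RSR: p² = 2 + d² − 2cos(α−β) + 2d(sin β − sin α) = 12.384520; p = √p² = 3.519165; φ = atan2(cos α − cos β, d − sin α + sin β) = -0.153266 rad; t = (α − φ) mod 2π = 3.718628 rad, q = (φ − β) mod 2π = 4.175496 rad → L = 7.51·(3.718628 + 3.519165 + 4.175496) = 7.51·11.413289 = 85.713800 m
LSR: p² = d² − 2 + 2cos(α−β) + 2d(sin α + sin β) = 4.705117; p = √p² = 2.169128; φ = atan2(−cos α − cos β, d + sin α + sin β) − atan2(−2, p) = 1.195791 rad; t = (φ − α) mod 2π = 3.913615 rad, q = (φ − β) mod 2π = 5.524554 rad → L = 7.51·(3.913615 + 2.169128 + 5.524554) = 7.51·11.607297 = 87.170797 m
RSL: p² = d² − 2 + 2cos(α−β) − 2d(sin α + sin β) = 0.288417; p = √p² = 0.537045; φ = atan2(cos α + cos β, d − sin α − sin β) − atan2(2, p) = -1.978378 rad; t = (α − φ) mod 2π = 5.543739 rad, q = (β − φ) mod 2π = 3.932800 rad → L = 7.51·(5.543739 + 0.537045 + 3.932800) = 7.51·10.013585 = 75.202022 m
RLR: c = (6 − d² + 2cos(α−β) + 2d(sin α − sin β))/8 = -0.548065; p = 2π − arccos c = 4.132340 rad; φ = atan2(cos α − cos β, d − sin α + sin β) = -0.153266 rad; t = (α − φ + p/2) mod 2π = 5.784798 rad, q = (α − β − t + p) mod 2π = 6.241666 rad → L = 7.51·(5.784798 + 4.132340 + 6.241666) = 7.51·16.158804 = 121.352617 m
LRL: c = (6 − d² + 2cos(α−β) − 2d(sin α − sin β))/8 = 0.883741; p = 2π − arccos c = 5.796187 rad; φ = atan2(cos β − cos α, d + sin α − sin β) = 0.590880 rad; t = (φ − α + p/2) mod 2π = 6.206797 rad, q = (β − α − t + p) mod 2π = 4.261636 rad → L = 7.51·(6.206797 + 5.796187 + 4.261636) = 7.51·16.264620 = 122.147296 m
Shortest: LSL with L = 42.331219 m ≈ 42.3312 m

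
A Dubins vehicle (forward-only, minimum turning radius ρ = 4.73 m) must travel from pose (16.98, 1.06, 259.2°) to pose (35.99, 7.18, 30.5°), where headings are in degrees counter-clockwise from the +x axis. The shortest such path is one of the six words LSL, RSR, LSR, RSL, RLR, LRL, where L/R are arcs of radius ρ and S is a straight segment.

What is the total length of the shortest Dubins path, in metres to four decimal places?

27.1638 m

Let ψ = atan2(Δy, Δx) = atan2(6.12, 19.01) = 17.8452° be the start→goal bearing.
Normalize: d = |goal − start| / ρ = 19.970841/4.73 = 4.222165, α = (θ_start − ψ) mod 360° = 241.3548° = 4.212435 rad, β = (θ_goal − ψ) mod 360° = 12.6548° = 0.220867 rad.
Common terms: sin α = -0.877605, cos α = -0.479385, sin β = 0.219076, cos β = 0.975708, cos(α−β) = -0.660002, d² = 17.826679. Work in radians in the unit-radius frame; every candidate has L = ρ·(t + p + q).
LSL: p² = 2 + d² − 2cos(α−β) + 2d(sin α − sin β) = 11.885946; p = √p² = 3.447600; φ = atan2(cos β − cos α, d + sin α − sin β) = 0.435716 rad; t = (φ − α) mod 2π = 2.506466 rad, q = (β − φ) mod 2π = 6.068337 rad → L = 4.73·(2.506466 + 3.447600 + 6.068337) = 4.73·12.022403 = 56.865965 m
RSR: p² = 2 + d² − 2cos(α−β) + 2d(sin β − sin α) = 30.407418; p = √p² = 5.514292; φ = atan2(cos α − cos β, d − sin α + sin β) = -0.267039 rad; t = (α − φ) mod 2π = 4.479474 rad, q = (φ − β) mod 2π = 5.795279 rad → L = 4.73·(4.479474 + 5.514292 + 5.795279) = 4.73·15.789045 = 74.682185 m
LSR: p² = d² − 2 + 2cos(α−β) + 2d(sin α + sin β) = 8.945841; p = √p² = 2.990960; φ = atan2(−cos α − cos β, d + sin α + sin β) − atan2(−2, p) = 0.451012 rad; t = (φ − α) mod 2π = 2.521762 rad, q = (φ − β) mod 2π = 0.230145 rad → L = 4.73·(2.521762 + 2.990960 + 0.230145) = 4.73·5.742867 = 27.163759 m
RSL: p² = d² − 2 + 2cos(α−β) − 2d(sin α + sin β) = 20.067510; p = √p² = 4.479677; φ = atan2(cos α + cos β, d − sin α − sin β) − atan2(2, p) = -0.318564 rad; t = (α − φ) mod 2π = 4.531000 rad, q = (β − φ) mod 2π = 0.539432 rad → L = 4.73·(4.531000 + 4.479677 + 0.539432) = 4.73·9.550108 = 45.172013 m
RLR: c = (6 − d² + 2cos(α−β) + 2d(sin α − sin β))/8 = -2.800927, |c| > 1 → infeasible
LRL: c = (6 − d² + 2cos(α−β) − 2d(sin α − sin β))/8 = -0.485743; p = 2π − arccos c = 4.205176 rad; φ = atan2(cos β − cos α, d + sin α − sin β) = 0.435716 rad; t = (φ − α + p/2) mod 2π = 4.609054 rad, q = (β − α − t + p) mod 2π = 1.887739 rad → L = 4.73·(4.609054 + 4.205176 + 1.887739) = 4.73·10.701969 = 50.620312 m
Shortest: LSR with L = 27.163759 m ≈ 27.1638 m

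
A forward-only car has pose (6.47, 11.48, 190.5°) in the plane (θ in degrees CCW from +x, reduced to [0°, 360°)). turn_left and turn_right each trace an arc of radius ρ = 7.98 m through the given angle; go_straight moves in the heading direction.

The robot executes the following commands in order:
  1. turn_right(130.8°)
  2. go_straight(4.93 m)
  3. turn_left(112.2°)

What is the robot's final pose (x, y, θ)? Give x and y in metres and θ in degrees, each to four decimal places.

(-5.1523, 39.5356, 171.9000°)

set_pose: (x, y, θ) = (6.4700, 11.4800, 190.5000°), ρ = 7.98
turn_right(130.8°): centre at ρ to the right, rotate −130.8° → (-1.8741, 23.3525, 59.7000°)
go_straight(4.93): x += 4.93·cos θ, y += 4.93·sin θ → (0.6132, 27.6090, 59.7000°)
turn_left(112.2°): centre at ρ to the left, rotate +112.2° → (-5.1523, 39.5356, 171.9000°)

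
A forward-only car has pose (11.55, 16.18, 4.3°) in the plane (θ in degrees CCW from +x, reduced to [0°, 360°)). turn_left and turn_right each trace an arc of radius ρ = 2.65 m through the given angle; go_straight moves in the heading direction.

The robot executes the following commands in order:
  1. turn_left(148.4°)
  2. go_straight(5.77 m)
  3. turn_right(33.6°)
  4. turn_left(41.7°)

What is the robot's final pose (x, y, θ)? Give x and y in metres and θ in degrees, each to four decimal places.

(4.8953, 26.1036, 160.8000°)

set_pose: (x, y, θ) = (11.5500, 16.1800, 4.3000°), ρ = 2.65
turn_left(148.4°): centre at ρ to the left, rotate +148.4° → (12.5667, 21.1774, 152.7000°)
go_straight(5.77): x += 5.77·cos θ, y += 5.77·sin θ → (7.4394, 23.8238, 152.7000°)
turn_right(33.6°): centre at ρ to the right, rotate −33.6° → (6.3393, 24.8898, 119.1000°)
turn_left(41.7°): centre at ρ to the left, rotate +41.7° → (4.8953, 26.1036, 160.8000°)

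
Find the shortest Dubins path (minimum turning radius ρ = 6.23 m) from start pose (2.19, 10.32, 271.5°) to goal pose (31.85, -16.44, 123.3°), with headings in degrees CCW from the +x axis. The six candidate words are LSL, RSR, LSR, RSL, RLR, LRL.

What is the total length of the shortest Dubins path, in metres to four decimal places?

58.4259 m

Let ψ = atan2(Δy, Δx) = atan2(-26.76, 29.66) = -42.0576° be the start→goal bearing.
Normalize: d = |goal − start| / ρ = 39.947631/6.23 = 6.412140, α = (θ_start − ψ) mod 360° = 313.5576° = 5.472612 rad, β = (θ_goal − ψ) mod 360° = 165.3576° = 2.886034 rad.
Common terms: sin α = -0.724682, cos α = 0.689083, sin β = 0.252786, cos β = -0.967522, cos(α−β) = -0.849893, d² = 41.115536. Work in radians in the unit-radius frame; every candidate has L = ρ·(t + p + q).
LSL: p² = 2 + d² − 2cos(α−β) + 2d(sin α − sin β) = 32.279997; p = √p² = 5.681549; φ = atan2(cos β − cos α, d + sin α − sin β) = -0.295874 rad; t = (φ − α) mod 2π = 0.514699 rad, q = (β − φ) mod 2π = 3.181909 rad → L = 6.23·(0.514699 + 5.681549 + 3.181909) = 6.23·9.378156 = 58.425913 m
RSR: p² = 2 + d² − 2cos(α−β) + 2d(sin β − sin α) = 57.350647; p = √p² = 7.573021; φ = atan2(cos α − cos β, d − sin α + sin β) = 0.220534 rad; t = (α − φ) mod 2π = 5.252078 rad, q = (φ − β) mod 2π = 3.617685 rad → L = 6.23·(5.252078 + 7.573021 + 3.617685) = 6.23·16.442784 = 102.438546 m
LSR: p² = d² − 2 + 2cos(α−β) + 2d(sin α + sin β) = 31.364019; p = √p² = 5.600359; φ = atan2(−cos α − cos β, d + sin α + sin β) − atan2(−2, p) = 0.389843 rad; t = (φ − α) mod 2π = 1.200416 rad, q = (φ − β) mod 2π = 3.786994 rad → L = 6.23·(1.200416 + 5.600359 + 3.786994) = 6.23·10.587769 = 65.961799 m
RSL: p² = d² − 2 + 2cos(α−β) − 2d(sin α + sin β) = 43.467483; p = √p² = 6.592987; φ = atan2(cos α + cos β, d − sin α − sin β) − atan2(2, p) = -0.334955 rad; t = (α − φ) mod 2π = 5.807567 rad, q = (β − φ) mod 2π = 3.220989 rad → L = 6.23·(5.807567 + 6.592987 + 3.220989) = 6.23·15.621543 = 97.322214 m
RLR: c = (6 − d² + 2cos(α−β) + 2d(sin α − sin β))/8 = -6.168831, |c| > 1 → infeasible
LRL: c = (6 − d² + 2cos(α−β) − 2d(sin α − sin β))/8 = -3.035000, |c| > 1 → infeasible
Shortest: LSL with L = 58.425913 m ≈ 58.4259 m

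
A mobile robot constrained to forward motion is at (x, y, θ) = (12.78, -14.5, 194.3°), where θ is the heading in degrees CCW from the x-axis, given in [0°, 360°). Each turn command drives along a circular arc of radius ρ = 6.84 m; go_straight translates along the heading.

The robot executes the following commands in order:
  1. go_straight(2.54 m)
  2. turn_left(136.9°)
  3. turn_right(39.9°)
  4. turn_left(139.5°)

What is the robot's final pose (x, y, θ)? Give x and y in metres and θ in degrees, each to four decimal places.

(24.6229, -31.0235, 70.8000°)

set_pose: (x, y, θ) = (12.7800, -14.5000, 194.3000°), ρ = 6.84
go_straight(2.54): x += 2.54·cos θ, y += 2.54·sin θ → (10.3187, -15.1274, 194.3000°)
turn_left(136.9°): centre at ρ to the left, rotate +136.9° → (8.7130, -27.7494, 331.2000°)
turn_right(39.9°): centre at ρ to the right, rotate −39.9° → (11.7906, -31.2587, 291.3000°)
turn_left(139.5°): centre at ρ to the left, rotate +139.5° → (24.6229, -31.0235, 430.8000° ≡ 70.8000°)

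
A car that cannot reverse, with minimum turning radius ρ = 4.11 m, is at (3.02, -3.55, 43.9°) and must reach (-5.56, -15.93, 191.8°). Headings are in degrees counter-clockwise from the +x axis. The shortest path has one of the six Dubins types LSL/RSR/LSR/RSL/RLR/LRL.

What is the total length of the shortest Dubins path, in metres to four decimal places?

Let ψ = atan2(Δy, Δx) = atan2(-12.38, -8.58) = -124.7240° be the start→goal bearing.
Normalize: d = |goal − start| / ρ = 15.062563/4.11 = 3.664857, α = (θ_start − ψ) mod 360° = 168.6240° = 2.943044 rad, β = (θ_goal − ψ) mod 360° = 316.5240° = 5.524386 rad.
Common terms: sin α = 0.197246, cos α = -0.980354, sin β = -0.688050, cos β = 0.725663, cos(α−β) = -0.847122, d² = 13.431178. Work in radians in the unit-radius frame; every candidate has L = ρ·(t + p + q).
LSL: p² = 2 + d² − 2cos(α−β) + 2d(sin α − sin β) = 23.614394; p = √p² = 4.859464; φ = atan2(cos β − cos α, d + sin α − sin β) = 0.358715 rad; t = (φ − α) mod 2π = 3.698856 rad, q = (β − φ) mod 2π = 5.165672 rad → L = 4.11·(3.698856 + 4.859464 + 5.165672) = 4.11·13.723992 = 56.405605 m
RSR: p² = 2 + d² − 2cos(α−β) + 2d(sin β − sin α) = 10.636450; p = √p² = 3.261357; φ = atan2(cos α − cos β, d − sin α + sin β) = -0.550485 rad; t = (α − φ) mod 2π = 3.493529 rad, q = (φ − β) mod 2π = 0.208314 rad → L = 4.11·(3.493529 + 3.261357 + 0.208314) = 4.11·6.963200 = 28.618754 m
LSR: p² = d² − 2 + 2cos(α−β) + 2d(sin α + sin β) = 6.139480; p = √p² = 2.477798; φ = atan2(−cos α − cos β, d + sin α + sin β) − atan2(−2, p) = 0.759167 rad; t = (φ − α) mod 2π = 4.099308 rad, q = (φ − β) mod 2π = 1.517966 rad → L = 4.11·(4.099308 + 2.477798 + 1.517966) = 4.11·8.095071 = 33.270741 m
RSL: p² = d² − 2 + 2cos(α−β) − 2d(sin α + sin β) = 13.334388; p = √p² = 3.651628; φ = atan2(cos α + cos β, d − sin α − sin β) − atan2(2, p) = -0.562288 rad; t = (α − φ) mod 2π = 3.505332 rad, q = (β − φ) mod 2π = 6.086674 rad → L = 4.11·(3.505332 + 3.651628 + 6.086674) = 4.11·13.243634 = 54.431335 m
RLR: c = (6 − d² + 2cos(α−β) + 2d(sin α − sin β))/8 = -0.329556; p = 2π − arccos c = 4.376555 rad; φ = atan2(cos α − cos β, d − sin α + sin β) = -0.550485 rad; t = (α − φ + p/2) mod 2π = 5.681807 rad, q = (α − β − t + p) mod 2π = 2.396592 rad → L = 4.11·(5.681807 + 4.376555 + 2.396592) = 4.11·12.454954 = 51.189862 m
LRL: c = (6 − d² + 2cos(α−β) − 2d(sin α − sin β))/8 = -1.951799, |c| > 1 → infeasible
Shortest: RSR with L = 28.618754 m ≈ 28.6188 m

28.6188 m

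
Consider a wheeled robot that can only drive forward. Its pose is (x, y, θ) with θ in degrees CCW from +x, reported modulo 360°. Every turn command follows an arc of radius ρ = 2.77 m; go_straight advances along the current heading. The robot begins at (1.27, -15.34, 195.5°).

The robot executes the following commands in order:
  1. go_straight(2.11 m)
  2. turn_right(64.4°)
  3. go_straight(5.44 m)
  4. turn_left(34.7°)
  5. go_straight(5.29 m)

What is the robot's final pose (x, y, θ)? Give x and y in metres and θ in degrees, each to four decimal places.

(-13.7032, -8.7941, 165.8000°)

set_pose: (x, y, θ) = (1.2700, -15.3400, 195.5000°), ρ = 2.77
go_straight(2.11): x += 2.11·cos θ, y += 2.11·sin θ → (-0.7633, -15.9039, 195.5000°)
turn_right(64.4°): centre at ρ to the right, rotate −64.4° → (-3.5909, -15.0555, 131.1000°)
go_straight(5.44): x += 5.44·cos θ, y += 5.44·sin θ → (-7.1670, -10.9562, 131.1000°)
turn_left(34.7°): centre at ρ to the left, rotate +34.7° → (-8.5749, -10.0917, 165.8000°)
go_straight(5.29): x += 5.29·cos θ, y += 5.29·sin θ → (-13.7032, -8.7941, 165.8000°)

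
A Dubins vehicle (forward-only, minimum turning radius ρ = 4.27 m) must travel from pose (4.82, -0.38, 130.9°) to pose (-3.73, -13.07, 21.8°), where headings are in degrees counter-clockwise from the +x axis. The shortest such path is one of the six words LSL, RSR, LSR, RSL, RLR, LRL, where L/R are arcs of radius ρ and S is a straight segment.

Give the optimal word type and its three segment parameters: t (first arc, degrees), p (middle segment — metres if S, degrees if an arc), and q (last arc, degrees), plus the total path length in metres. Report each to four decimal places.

LSL: t = 89.7408°, p = 9.1041 m, q = 161.1592°, L = 27.8025 m

Let ψ = atan2(Δy, Δx) = atan2(-12.69, -8.55) = -123.9705° be the start→goal bearing.
Normalize: d = |goal − start| / ρ = 15.301588/4.27 = 3.583510, α = (θ_start − ψ) mod 360° = 254.8705° = 4.448329 rad, β = (θ_goal − ψ) mod 360° = 145.7705° = 2.544175 rad.
Common terms: sin α = -0.965338, cos α = -0.261002, sin β = 0.562510, cos β = -0.826791, cos(α−β) = -0.327218, d² = 12.841545. Work in radians in the unit-radius frame; every candidate has L = ρ·(t + p + q).
LSL: p² = 2 + d² − 2cos(α−β) + 2d(sin α − sin β) = 4.545864; p = √p² = 2.132103; φ = atan2(cos β − cos α, d + sin α − sin β) = -0.268584 rad; t = (φ − α) mod 2π = 1.566272 rad, q = (β − φ) mod 2π = 2.812759 rad → L = 4.27·(1.566272 + 2.132103 + 2.812759) = 4.27·6.511134 = 27.802544 m
RSR: p² = 2 + d² − 2cos(α−β) + 2d(sin β − sin α) = 26.446097; p = √p² = 5.142577; φ = atan2(cos α − cos β, d − sin α + sin β) = 0.110244 rad; t = (α − φ) mod 2π = 4.338085 rad, q = (φ − β) mod 2π = 3.849254 rad → L = 4.27·(4.338085 + 5.142577 + 3.849254) = 4.27·13.329916 = 56.918743 m
LSR: p² = d² − 2 + 2cos(α−β) + 2d(sin α + sin β) = 7.300028; p = √p² = 2.701856; φ = atan2(−cos α − cos β, d + sin α + sin β) − atan2(−2, p) = 0.966750 rad; t = (φ − α) mod 2π = 2.801607 rad, q = (φ − β) mod 2π = 4.705761 rad → L = 4.27·(2.801607 + 2.701856 + 4.705761) = 4.27·10.209224 = 43.593386 m
RSL: p² = d² − 2 + 2cos(α−β) − 2d(sin α + sin β) = 13.074190; p = √p² = 3.615825; φ = atan2(cos α + cos β, d − sin α − sin β) − atan2(2, p) = -0.771633 rad; t = (α − φ) mod 2π = 5.219962 rad, q = (β − φ) mod 2π = 3.315808 rad → L = 4.27·(5.219962 + 3.615825 + 3.315808) = 4.27·12.151594 = 51.887308 m
RLR: c = (6 − d² + 2cos(α−β) + 2d(sin α − sin β))/8 = -2.305762, |c| > 1 → infeasible
LRL: c = (6 − d² + 2cos(α−β) − 2d(sin α − sin β))/8 = 0.431767; p = 2π − arccos c = 5.158840 rad; φ = atan2(cos β − cos α, d + sin α − sin β) = -0.268584 rad; t = (φ − α + p/2) mod 2π = 4.145692 rad, q = (β − α − t + p) mod 2π = 5.392179 rad → L = 4.27·(4.145692 + 5.158840 + 5.392179) = 4.27·14.696711 = 62.754955 m
Shortest: LSL with L = 27.802544 m ≈ 27.8025 m
Convert LSL to answer units (arcs ×180/π): t = 1.566272·180/π = 89.7408°, p = ρ·p = 4.27·2.132103 = 9.1041 m, q = 2.812759·180/π = 161.1592°, L = 27.8025 m.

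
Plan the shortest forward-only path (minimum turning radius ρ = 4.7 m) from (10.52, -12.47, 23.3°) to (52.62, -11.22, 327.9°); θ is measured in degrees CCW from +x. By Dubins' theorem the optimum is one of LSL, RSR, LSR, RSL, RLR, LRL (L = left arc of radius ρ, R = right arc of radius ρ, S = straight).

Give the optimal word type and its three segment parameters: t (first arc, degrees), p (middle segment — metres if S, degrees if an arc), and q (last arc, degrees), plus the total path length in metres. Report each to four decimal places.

Let ψ = atan2(Δy, Δx) = atan2(1.25, 42.10) = 1.7007° be the start→goal bearing.
Normalize: d = |goal − start| / ρ = 42.118553/4.7 = 8.961394, α = (θ_start − ψ) mod 360° = 21.5993° = 0.376979 rad, β = (θ_goal − ψ) mod 360° = 326.1993° = 5.693252 rad.
Common terms: sin α = 0.368113, cos α = 0.929781, sin β = -0.556305, cos β = 0.830978, cos(α−β) = 0.567844, d² = 80.306587. Work in radians in the unit-radius frame; every candidate has L = ρ·(t + p + q).
LSL: p² = 2 + d² − 2cos(α−β) + 2d(sin α − sin β) = 97.739065; p = √p² = 9.886307; φ = atan2(cos β − cos α, d + sin α − sin β) = -0.009994 rad; t = (φ − α) mod 2π = 5.896212 rad, q = (β − φ) mod 2π = 5.703246 rad → L = 4.7·(5.896212 + 9.886307 + 5.703246) = 4.7·21.485765 = 100.983096 m
RSR: p² = 2 + d² − 2cos(α−β) + 2d(sin β − sin α) = 64.602733; p = √p² = 8.037583; φ = atan2(cos α − cos β, d − sin α + sin β) = 0.012293 rad; t = (α − φ) mod 2π = 0.364686 rad, q = (φ − β) mod 2π = 0.602226 rad → L = 4.7·(0.364686 + 8.037583 + 0.602226) = 4.7·9.004495 = 42.321126 m
LSR: p² = d² − 2 + 2cos(α−β) + 2d(sin α + sin β) = 76.069349; p = √p² = 8.721774; φ = atan2(−cos α − cos β, d + sin α + sin β) − atan2(−2, p) = 0.027348 rad; t = (φ − α) mod 2π = 5.933554 rad, q = (φ − β) mod 2π = 0.617281 rad → L = 4.7·(5.933554 + 8.721774 + 0.617281) = 4.7·15.272610 = 71.781265 m
RSL: p² = d² − 2 + 2cos(α−β) − 2d(sin α + sin β) = 82.815200; p = √p² = 9.100286; φ = atan2(cos α + cos β, d − sin α − sin β) − atan2(2, p) = -0.026217 rad; t = (α − φ) mod 2π = 0.403196 rad, q = (β − φ) mod 2π = 5.719469 rad → L = 4.7·(0.403196 + 9.100286 + 5.719469) = 4.7·15.222951 = 71.547869 m
RLR: c = (6 − d² + 2cos(α−β) + 2d(sin α − sin β))/8 = -7.075342, |c| > 1 → infeasible
LRL: c = (6 − d² + 2cos(α−β) − 2d(sin α − sin β))/8 = -11.217383, |c| > 1 → infeasible
Shortest: RSR with L = 42.321126 m ≈ 42.3211 m
Convert RSR to answer units (arcs ×180/π): t = 0.364686·180/π = 20.8950°, p = ρ·p = 4.7·8.037583 = 37.7766 m, q = 0.602226·180/π = 34.5050°, L = 42.3211 m.

RSR: t = 20.8950°, p = 37.7766 m, q = 34.5050°, L = 42.3211 m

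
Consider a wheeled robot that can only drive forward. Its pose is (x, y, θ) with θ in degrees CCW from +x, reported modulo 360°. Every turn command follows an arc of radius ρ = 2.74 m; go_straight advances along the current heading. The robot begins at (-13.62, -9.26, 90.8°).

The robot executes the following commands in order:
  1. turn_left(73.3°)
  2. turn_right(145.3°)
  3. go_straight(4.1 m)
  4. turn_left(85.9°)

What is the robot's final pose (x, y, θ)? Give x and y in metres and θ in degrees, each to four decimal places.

set_pose: (x, y, θ) = (-13.6200, -9.2600, 90.8000°), ρ = 2.74
turn_left(73.3°): centre at ρ to the left, rotate +73.3° → (-15.6091, -6.6631, 164.1000°)
turn_right(145.3°): centre at ρ to the right, rotate −145.3° → (-15.7414, -1.4341, 18.8000°)
go_straight(4.1): x += 4.1·cos θ, y += 4.1·sin θ → (-11.8602, -0.1128, 18.8000°)
turn_left(85.9°): centre at ρ to the left, rotate +85.9° → (-10.0929, 3.1763, 104.7000°)

(-10.0929, 3.1763, 104.7000°)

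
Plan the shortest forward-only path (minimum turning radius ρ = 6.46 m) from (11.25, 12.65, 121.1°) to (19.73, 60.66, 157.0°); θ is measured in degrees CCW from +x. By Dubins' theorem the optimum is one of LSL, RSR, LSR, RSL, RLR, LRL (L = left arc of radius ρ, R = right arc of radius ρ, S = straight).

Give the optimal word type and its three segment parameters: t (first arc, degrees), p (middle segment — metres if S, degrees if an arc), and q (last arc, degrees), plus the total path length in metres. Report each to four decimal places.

Let ψ = atan2(Δy, Δx) = atan2(48.01, 8.48) = 79.9832° be the start→goal bearing.
Normalize: d = |goal − start| / ρ = 48.753159/6.46 = 7.546929, α = (θ_start − ψ) mod 360° = 41.1168° = 0.717624 rad, β = (θ_goal − ψ) mod 360° = 77.0168° = 1.344197 rad.
Common terms: sin α = 0.657597, cos α = 0.753370, sin β = 0.974436, cos β = 0.224665, cos(α−β) = 0.810042, d² = 56.956132. Work in radians in the unit-radius frame; every candidate has L = ρ·(t + p + q).
LSL: p² = 2 + d² − 2cos(α−β) + 2d(sin α − sin β) = 52.553718; p = √p² = 7.249394; φ = atan2(cos β − cos α, d + sin α − sin β) = -0.072996 rad; t = (φ − α) mod 2π = 5.492565 rad, q = (β − φ) mod 2π = 1.417193 rad → L = 6.46·(5.492565 + 7.249394 + 1.417193) = 6.46·14.159153 = 91.468127 m
RSR: p² = 2 + d² − 2cos(α−β) + 2d(sin β − sin α) = 62.118379; p = √p² = 7.881521; φ = atan2(cos α − cos β, d − sin α + sin β) = 0.067132 rad; t = (α − φ) mod 2π = 0.650492 rad, q = (φ − β) mod 2π = 5.006120 rad → L = 6.46·(0.650492 + 7.881521 + 5.006120) = 6.46·13.538133 = 87.456342 m
LSR: p² = d² − 2 + 2cos(α−β) + 2d(sin α + sin β) = 81.209883; p = √p² = 9.011653; φ = atan2(−cos α − cos β, d + sin α + sin β) − atan2(−2, p) = 0.112244 rad; t = (φ − α) mod 2π = 5.677805 rad, q = (φ − β) mod 2π = 5.051232 rad → L = 6.46·(5.677805 + 9.011653 + 5.051232) = 6.46·19.740689 = 127.524854 m
RSL: p² = d² − 2 + 2cos(α−β) − 2d(sin α + sin β) = 31.942547; p = √p² = 5.651774; φ = atan2(cos α + cos β, d − sin α − sin β) − atan2(2, p) = -0.176251 rad; t = (α − φ) mod 2π = 0.893875 rad, q = (β − φ) mod 2π = 1.520448 rad → L = 6.46·(0.893875 + 5.651774 + 1.520448) = 6.46·8.066097 = 52.106986 m
RLR: c = (6 − d² + 2cos(α−β) + 2d(sin α − sin β))/8 = -6.764797, |c| > 1 → infeasible
LRL: c = (6 − d² + 2cos(α−β) − 2d(sin α − sin β))/8 = -5.569215, |c| > 1 → infeasible
Shortest: RSL with L = 52.106986 m ≈ 52.1070 m
Convert RSL to answer units (arcs ×180/π): t = 0.893875·180/π = 51.2153°, p = ρ·p = 6.46·5.651774 = 36.5105 m, q = 1.520448·180/π = 87.1153°, L = 52.1070 m.

RSL: t = 51.2153°, p = 36.5105 m, q = 87.1153°, L = 52.1070 m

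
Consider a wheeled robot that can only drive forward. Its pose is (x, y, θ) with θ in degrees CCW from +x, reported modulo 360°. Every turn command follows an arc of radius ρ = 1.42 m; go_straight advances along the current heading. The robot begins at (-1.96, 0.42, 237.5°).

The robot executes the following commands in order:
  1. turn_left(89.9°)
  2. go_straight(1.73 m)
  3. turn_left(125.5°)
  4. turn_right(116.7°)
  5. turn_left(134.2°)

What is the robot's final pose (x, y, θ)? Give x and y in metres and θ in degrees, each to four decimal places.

set_pose: (x, y, θ) = (-1.9600, 0.4200, 237.5000°), ρ = 1.42
turn_left(89.9°): centre at ρ to the left, rotate +89.9° → (-1.5274, -1.5392, 327.4000°)
go_straight(1.73): x += 1.73·cos θ, y += 1.73·sin θ → (-0.0700, -2.4713, 327.4000°)
turn_left(125.5°): centre at ρ to the left, rotate +125.5° → (2.1132, -1.2032, 452.9000° ≡ 92.9000°)
turn_right(116.7°): centre at ρ to the right, rotate −116.7° → (4.1045, 0.1679, -23.8000° ≡ 336.2000°)
turn_left(134.2°): centre at ρ to the left, rotate +134.2° → (6.0084, 1.9621, 470.4000° ≡ 110.4000°)

(6.0084, 1.9621, 110.4000°)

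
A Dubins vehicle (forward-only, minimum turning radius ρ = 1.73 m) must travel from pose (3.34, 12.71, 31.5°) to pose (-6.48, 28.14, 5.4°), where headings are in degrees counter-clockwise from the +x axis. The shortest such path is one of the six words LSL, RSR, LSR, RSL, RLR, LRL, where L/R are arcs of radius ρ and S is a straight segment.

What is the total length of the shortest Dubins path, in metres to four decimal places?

Let ψ = atan2(Δy, Δx) = atan2(15.43, -9.82) = 122.4736° be the start→goal bearing.
Normalize: d = |goal − start| / ρ = 18.289814/1.73 = 10.572147, α = (θ_start − ψ) mod 360° = 269.0264° = 4.695397 rad, β = (θ_goal − ψ) mod 360° = 242.9264° = 4.239866 rad.
Common terms: sin α = -0.999856, cos α = -0.016992, sin β = -0.890423, cos β = -0.455135, cos(α−β) = 0.898028, d² = 111.770290. Work in radians in the unit-radius frame; every candidate has L = ρ·(t + p + q).
LSL: p² = 2 + d² − 2cos(α−β) + 2d(sin α − sin β) = 109.660351; p = √p² = 10.471884; φ = atan2(cos β − cos α, d + sin α − sin β) = -0.041852 rad; t = (φ − α) mod 2π = 1.545937 rad, q = (β − φ) mod 2π = 4.281718 rad → L = 1.73·(1.545937 + 10.471884 + 4.281718) = 1.73·16.299538 = 28.198201 m
RSR: p² = 2 + d² − 2cos(α−β) + 2d(sin β − sin α) = 114.288118; p = √p² = 10.690562; φ = atan2(cos α − cos β, d − sin α + sin β) = 0.040996 rad; t = (α − φ) mod 2π = 4.654401 rad, q = (φ − β) mod 2π = 2.084315 rad → L = 1.73·(4.654401 + 10.690562 + 2.084315) = 1.73·17.429278 = 30.152652 m
LSR: p² = d² − 2 + 2cos(α−β) + 2d(sin α + sin β) = 71.597746; p = √p² = 8.461545; φ = atan2(−cos α − cos β, d + sin α + sin β) − atan2(−2, p) = 0.286431 rad; t = (φ − α) mod 2π = 1.874220 rad, q = (φ − β) mod 2π = 2.329751 rad → L = 1.73·(1.874220 + 8.461545 + 2.329751) = 1.73·12.665515 = 21.911341 m
RSL: p² = d² − 2 + 2cos(α−β) − 2d(sin α + sin β) = 151.534944; p = √p² = 12.309953; φ = atan2(cos α + cos β, d − sin α − sin β) − atan2(2, p) = -0.198929 rad; t = (α − φ) mod 2π = 4.894325 rad, q = (β − φ) mod 2π = 4.438794 rad → L = 1.73·(4.894325 + 12.309953 + 4.438794) = 1.73·21.643073 = 37.442516 m
RLR: c = (6 − d² + 2cos(α−β) + 2d(sin α − sin β))/8 = -13.286015, |c| > 1 → infeasible
LRL: c = (6 − d² + 2cos(α−β) − 2d(sin α − sin β))/8 = -12.707544, |c| > 1 → infeasible
Shortest: LSR with L = 21.911341 m ≈ 21.9113 m

21.9113 m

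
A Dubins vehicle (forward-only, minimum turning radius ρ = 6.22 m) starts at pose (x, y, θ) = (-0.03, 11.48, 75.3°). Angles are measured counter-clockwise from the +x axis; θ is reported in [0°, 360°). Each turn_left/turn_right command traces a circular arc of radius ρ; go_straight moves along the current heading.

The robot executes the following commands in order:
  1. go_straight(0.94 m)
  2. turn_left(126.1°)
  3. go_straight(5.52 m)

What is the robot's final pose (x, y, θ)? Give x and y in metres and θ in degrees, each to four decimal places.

set_pose: (x, y, θ) = (-0.0300, 11.4800, 75.3000°), ρ = 6.22
go_straight(0.94): x += 0.94·cos θ, y += 0.94·sin θ → (0.2085, 12.3892, 75.3000°)
turn_left(126.1°): centre at ρ to the left, rotate +126.1° → (-8.0774, 19.7588, 201.4000°)
go_straight(5.52): x += 5.52·cos θ, y += 5.52·sin θ → (-13.2168, 17.7447, 201.4000°)

(-13.2168, 17.7447, 201.4000°)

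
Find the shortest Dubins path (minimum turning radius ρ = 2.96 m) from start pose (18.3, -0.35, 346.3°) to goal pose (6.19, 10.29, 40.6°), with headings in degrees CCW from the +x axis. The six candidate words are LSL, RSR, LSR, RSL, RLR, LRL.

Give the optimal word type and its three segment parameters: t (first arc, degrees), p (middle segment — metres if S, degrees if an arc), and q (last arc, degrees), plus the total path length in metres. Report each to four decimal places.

LSR: t = 195.8434°, p = 10.6708 m, q = 141.5434°, L = 28.1008 m

Let ψ = atan2(Δy, Δx) = atan2(10.64, -12.11) = 138.6970° be the start→goal bearing.
Normalize: d = |goal − start| / ρ = 16.120226/2.96 = 5.446022, α = (θ_start − ψ) mod 360° = 207.6030° = 3.623355 rad, β = (θ_goal − ψ) mod 360° = 261.9030° = 4.571069 rad.
Common terms: sin α = -0.463342, cos α = -0.886180, sin β = -0.990031, cos β = -0.140850, cos(α−β) = 0.583541, d² = 29.659160. Work in radians in the unit-radius frame; every candidate has L = ρ·(t + p + q).
LSL: p² = 2 + d² − 2cos(α−β) + 2d(sin α − sin β) = 36.228801; p = √p² = 6.019037; φ = atan2(cos β − cos α, d + sin α − sin β) = 0.124147 rad; t = (φ − α) mod 2π = 2.783978 rad, q = (β − φ) mod 2π = 4.446921 rad → L = 2.96·(2.783978 + 6.019037 + 4.446921) = 2.96·13.249936 = 39.219809 m
RSR: p² = 2 + d² − 2cos(α−β) + 2d(sin β − sin α) = 24.755355; p = √p² = 4.975475; φ = atan2(cos α − cos β, d − sin α + sin β) = -0.150367 rad; t = (α − φ) mod 2π = 3.773722 rad, q = (φ − β) mod 2π = 1.561750 rad → L = 2.96·(3.773722 + 4.975475 + 1.561750) = 2.96·10.310947 = 30.520403 m
LSR: p² = d² − 2 + 2cos(α−β) + 2d(sin α + sin β) = 12.996043; p = √p² = 3.605003; φ = atan2(−cos α − cos β, d + sin α + sin β) − atan2(−2, p) = 0.758281 rad; t = (φ − α) mod 2π = 3.418111 rad, q = (φ − β) mod 2π = 2.470398 rad → L = 2.96·(3.418111 + 3.605003 + 2.470398) = 2.96·9.493511 = 28.100794 m
RSL: p² = d² − 2 + 2cos(α−β) − 2d(sin α + sin β) = 44.656442; p = √p² = 6.682548; φ = atan2(cos α + cos β, d − sin α − sin β) − atan2(2, p) = -0.438575 rad; t = (α − φ) mod 2π = 4.061930 rad, q = (β − φ) mod 2π = 5.009644 rad → L = 2.96·(4.061930 + 6.682548 + 5.009644) = 2.96·15.754122 = 46.632202 m
RLR: c = (6 − d² + 2cos(α−β) + 2d(sin α − sin β))/8 = -2.094419, |c| > 1 → infeasible
LRL: c = (6 − d² + 2cos(α−β) − 2d(sin α − sin β))/8 = -3.528600, |c| > 1 → infeasible
Shortest: LSR with L = 28.100794 m ≈ 28.1008 m
Convert LSR to answer units (arcs ×180/π): t = 3.418111·180/π = 195.8434°, p = ρ·p = 2.96·3.605003 = 10.6708 m, q = 2.470398·180/π = 141.5434°, L = 28.1008 m.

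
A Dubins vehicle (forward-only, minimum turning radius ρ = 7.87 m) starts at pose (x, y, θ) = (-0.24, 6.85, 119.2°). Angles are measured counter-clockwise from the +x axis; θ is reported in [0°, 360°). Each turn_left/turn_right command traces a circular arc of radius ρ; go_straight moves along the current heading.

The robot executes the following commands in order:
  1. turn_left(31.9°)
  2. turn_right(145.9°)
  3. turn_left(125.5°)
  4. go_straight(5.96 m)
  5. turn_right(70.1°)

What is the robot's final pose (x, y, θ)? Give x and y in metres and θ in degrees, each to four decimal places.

set_pose: (x, y, θ) = (-0.2400, 6.8500, 119.2000°), ρ = 7.87
turn_left(31.9°): centre at ρ to the left, rotate +31.9° → (-3.3065, 9.9005, 151.1000°)
turn_right(145.9°): centre at ρ to the right, rotate −145.9° → (-0.2163, 24.6280, 5.2000°)
turn_left(125.5°): centre at ρ to the left, rotate +125.5° → (5.0369, 37.5976, 130.7000°)
go_straight(5.96): x += 5.96·cos θ, y += 5.96·sin θ → (1.1504, 42.1161, 130.7000°)
turn_right(70.1°): centre at ρ to the right, rotate −70.1° → (0.2605, 51.1115, 60.6000°)

(0.2605, 51.1115, 60.6000°)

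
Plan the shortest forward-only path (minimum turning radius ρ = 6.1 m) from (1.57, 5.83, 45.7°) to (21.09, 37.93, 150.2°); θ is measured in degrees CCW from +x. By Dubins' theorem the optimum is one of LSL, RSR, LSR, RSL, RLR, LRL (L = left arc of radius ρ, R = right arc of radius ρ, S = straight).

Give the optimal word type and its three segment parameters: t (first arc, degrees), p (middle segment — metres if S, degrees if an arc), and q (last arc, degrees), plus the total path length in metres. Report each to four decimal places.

Let ψ = atan2(Δy, Δx) = atan2(32.10, 19.52) = 58.6962° be the start→goal bearing.
Normalize: d = |goal − start| / ρ = 37.569142/6.1 = 6.158876, α = (θ_start − ψ) mod 360° = 347.0038° = 6.056358 rad, β = (θ_goal − ψ) mod 360° = 91.5038° = 1.597042 rad.
Common terms: sin α = -0.224887, cos α = 0.974385, sin β = 0.999656, cos β = -0.026243, cos(α−β) = -0.250380, d² = 37.931750. Work in radians in the unit-radius frame; every candidate has L = ρ·(t + p + q).
LSL: p² = 2 + d² − 2cos(α−β) + 2d(sin α − sin β) = 25.348899; p = √p² = 5.034769; φ = atan2(cos β − cos α, d + sin α − sin β) = -0.200076 rad; t = (φ − α) mod 2π = 0.026751 rad, q = (β − φ) mod 2π = 1.797118 rad → L = 6.1·(0.026751 + 5.034769 + 1.797118) = 6.1·6.858638 = 41.837692 m
RSR: p² = 2 + d² − 2cos(α−β) + 2d(sin β − sin α) = 55.516120; p = √p² = 7.450914; φ = atan2(cos α − cos β, d − sin α + sin β) = 0.134703 rad; t = (α − φ) mod 2π = 5.921655 rad, q = (φ − β) mod 2π = 4.820846 rad → L = 6.1·(5.921655 + 7.450914 + 4.820846) = 6.1·18.193416 = 110.979835 m
LSR: p² = d² − 2 + 2cos(α−β) + 2d(sin α + sin β) = 44.974397; p = √p² = 6.706295; φ = atan2(−cos α − cos β, d + sin α + sin β) − atan2(−2, p) = 0.153927 rad; t = (φ − α) mod 2π = 0.380754 rad, q = (φ − β) mod 2π = 4.840071 rad → L = 6.1·(0.380754 + 6.706295 + 4.840071) = 6.1·11.927120 = 72.755434 m
RSL: p² = d² − 2 + 2cos(α−β) − 2d(sin α + sin β) = 25.887582; p = √p² = 5.087984; φ = atan2(cos α + cos β, d − sin α − sin β) − atan2(2, p) = -0.200216 rad; t = (α − φ) mod 2π = 6.256575 rad, q = (β − φ) mod 2π = 1.797258 rad → L = 6.1·(6.256575 + 5.087984 + 1.797258) = 6.1·13.141817 = 80.165084 m
RLR: c = (6 − d² + 2cos(α−β) + 2d(sin α − sin β))/8 = -5.939515, |c| > 1 → infeasible
LRL: c = (6 − d² + 2cos(α−β) − 2d(sin α − sin β))/8 = -2.168612, |c| > 1 → infeasible
Shortest: LSL with L = 41.837692 m ≈ 41.8377 m
Convert LSL to answer units (arcs ×180/π): t = 0.026751·180/π = 1.5327°, p = ρ·p = 6.1·5.034769 = 30.7121 m, q = 1.797118·180/π = 102.9673°, L = 41.8377 m.

LSL: t = 1.5327°, p = 30.7121 m, q = 102.9673°, L = 41.8377 m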